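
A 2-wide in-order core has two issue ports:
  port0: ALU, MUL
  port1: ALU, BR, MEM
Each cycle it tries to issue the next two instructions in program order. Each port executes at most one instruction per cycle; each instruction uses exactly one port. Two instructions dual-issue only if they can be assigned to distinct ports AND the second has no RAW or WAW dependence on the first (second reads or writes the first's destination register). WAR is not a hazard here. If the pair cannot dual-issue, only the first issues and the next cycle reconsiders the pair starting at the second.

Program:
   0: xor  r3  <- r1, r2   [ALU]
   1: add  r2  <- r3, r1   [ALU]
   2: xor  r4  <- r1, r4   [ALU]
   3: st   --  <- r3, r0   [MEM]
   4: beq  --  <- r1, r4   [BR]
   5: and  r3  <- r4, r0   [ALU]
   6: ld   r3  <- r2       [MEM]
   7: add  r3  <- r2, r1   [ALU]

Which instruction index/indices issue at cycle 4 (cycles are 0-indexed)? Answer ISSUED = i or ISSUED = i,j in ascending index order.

ISSUED = 6

[0] i0  xor  -- RAW r3
[1] i1&i2  add xor  -- dual
[2] i3  st  -- no-port MEM/BR
[3] i4&i5  beq and  -- dual
[4] i6  ld  -- WAW r3
[5] i7  add  -- tail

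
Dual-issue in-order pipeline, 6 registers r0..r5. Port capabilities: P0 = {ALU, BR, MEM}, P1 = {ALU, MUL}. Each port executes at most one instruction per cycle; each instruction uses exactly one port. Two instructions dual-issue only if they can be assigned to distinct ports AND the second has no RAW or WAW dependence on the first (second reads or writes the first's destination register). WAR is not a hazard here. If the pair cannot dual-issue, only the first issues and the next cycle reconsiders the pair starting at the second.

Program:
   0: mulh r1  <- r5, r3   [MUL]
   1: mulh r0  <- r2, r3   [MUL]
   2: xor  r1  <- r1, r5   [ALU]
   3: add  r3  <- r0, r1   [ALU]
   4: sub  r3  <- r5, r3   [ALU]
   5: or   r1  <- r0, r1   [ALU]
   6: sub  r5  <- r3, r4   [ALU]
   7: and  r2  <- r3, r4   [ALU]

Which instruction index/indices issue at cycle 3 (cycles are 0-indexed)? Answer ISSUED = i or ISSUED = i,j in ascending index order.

  cy0 -> i0 (mulh.MUL) no-port MUL/MUL
  cy1 -> i1&i2 (mulh.MUL xor.ALU) pair
  cy2 -> i3 (add.ALU) RAW+WAW r3
  cy3 -> i4&i5 (sub.ALU or.ALU) pair
  cy4 -> i6&i7 (sub.ALU and.ALU) pair

ISSUED = 4,5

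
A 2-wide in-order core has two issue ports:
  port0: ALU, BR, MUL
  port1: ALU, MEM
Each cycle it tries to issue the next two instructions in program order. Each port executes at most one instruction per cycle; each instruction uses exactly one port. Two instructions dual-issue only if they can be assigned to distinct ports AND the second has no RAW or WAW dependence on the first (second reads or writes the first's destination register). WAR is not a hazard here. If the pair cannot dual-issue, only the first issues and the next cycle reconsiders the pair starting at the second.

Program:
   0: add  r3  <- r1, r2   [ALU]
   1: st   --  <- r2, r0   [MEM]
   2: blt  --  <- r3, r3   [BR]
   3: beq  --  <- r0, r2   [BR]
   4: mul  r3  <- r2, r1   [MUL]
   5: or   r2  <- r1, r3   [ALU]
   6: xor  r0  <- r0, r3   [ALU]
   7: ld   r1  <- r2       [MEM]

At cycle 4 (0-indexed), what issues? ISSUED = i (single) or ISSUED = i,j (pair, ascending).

t=0 i0/i1:add.ALU/st.MEM ; pair
t=1 i2:blt.BR ; no-port BR/BR
t=2 i3:beq.BR ; no-port BR/MUL
t=3 i4:mul.MUL ; RAW r3
t=4 i5/i6:or.ALU/xor.ALU ; pair
t=5 i7:ld.MEM ; tail

ISSUED = 5,6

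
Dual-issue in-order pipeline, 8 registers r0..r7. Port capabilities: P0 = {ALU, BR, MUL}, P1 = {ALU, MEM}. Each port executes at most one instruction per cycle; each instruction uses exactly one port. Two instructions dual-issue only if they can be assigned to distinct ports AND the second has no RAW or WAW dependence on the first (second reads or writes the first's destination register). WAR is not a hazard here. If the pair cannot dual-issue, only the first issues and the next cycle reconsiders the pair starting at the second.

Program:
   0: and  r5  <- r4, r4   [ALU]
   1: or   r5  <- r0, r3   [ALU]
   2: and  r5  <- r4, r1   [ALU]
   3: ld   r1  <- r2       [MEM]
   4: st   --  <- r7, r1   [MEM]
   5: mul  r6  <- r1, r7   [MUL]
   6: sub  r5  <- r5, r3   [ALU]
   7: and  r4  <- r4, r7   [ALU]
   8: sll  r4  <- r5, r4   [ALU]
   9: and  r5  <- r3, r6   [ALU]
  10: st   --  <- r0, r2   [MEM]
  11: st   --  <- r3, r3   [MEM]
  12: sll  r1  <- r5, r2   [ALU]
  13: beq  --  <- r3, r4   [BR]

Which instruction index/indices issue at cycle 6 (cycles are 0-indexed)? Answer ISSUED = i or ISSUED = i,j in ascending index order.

c0: i0 and  WAW r5
c1: i1 or  WAW r5
c2: i2&i3 and+ld  pair
c3: i4&i5 st+mul  pair
c4: i6&i7 sub+and  pair
c5: i8&i9 sll+and  pair
c6: i10 st  no-port MEM/MEM
c7: i11&i12 st+sll  pair
c8: i13 beq  tail

ISSUED = 10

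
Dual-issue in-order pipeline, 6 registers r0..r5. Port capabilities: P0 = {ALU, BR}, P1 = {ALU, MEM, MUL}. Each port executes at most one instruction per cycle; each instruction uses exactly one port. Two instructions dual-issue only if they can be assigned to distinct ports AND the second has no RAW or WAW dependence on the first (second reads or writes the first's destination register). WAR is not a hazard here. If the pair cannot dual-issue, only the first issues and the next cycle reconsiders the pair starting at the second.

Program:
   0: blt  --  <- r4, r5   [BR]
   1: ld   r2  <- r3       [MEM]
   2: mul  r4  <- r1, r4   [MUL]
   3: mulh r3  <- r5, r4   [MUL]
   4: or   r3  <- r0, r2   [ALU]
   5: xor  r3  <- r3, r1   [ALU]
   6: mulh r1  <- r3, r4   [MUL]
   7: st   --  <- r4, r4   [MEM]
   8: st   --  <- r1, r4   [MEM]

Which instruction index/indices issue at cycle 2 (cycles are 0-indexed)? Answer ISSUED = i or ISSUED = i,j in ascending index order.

  cy0 -> i0,i1 (blt/ld) dual
  cy1 -> i2 (mul) no-port MUL/MUL
  cy2 -> i3 (mulh) WAW r3
  cy3 -> i4 (or) RAW+WAW r3
  cy4 -> i5 (xor) RAW r3
  cy5 -> i6 (mulh) no-port MUL/MEM
  cy6 -> i7 (st) no-port MEM/MEM
  cy7 -> i8 (st) tail

ISSUED = 3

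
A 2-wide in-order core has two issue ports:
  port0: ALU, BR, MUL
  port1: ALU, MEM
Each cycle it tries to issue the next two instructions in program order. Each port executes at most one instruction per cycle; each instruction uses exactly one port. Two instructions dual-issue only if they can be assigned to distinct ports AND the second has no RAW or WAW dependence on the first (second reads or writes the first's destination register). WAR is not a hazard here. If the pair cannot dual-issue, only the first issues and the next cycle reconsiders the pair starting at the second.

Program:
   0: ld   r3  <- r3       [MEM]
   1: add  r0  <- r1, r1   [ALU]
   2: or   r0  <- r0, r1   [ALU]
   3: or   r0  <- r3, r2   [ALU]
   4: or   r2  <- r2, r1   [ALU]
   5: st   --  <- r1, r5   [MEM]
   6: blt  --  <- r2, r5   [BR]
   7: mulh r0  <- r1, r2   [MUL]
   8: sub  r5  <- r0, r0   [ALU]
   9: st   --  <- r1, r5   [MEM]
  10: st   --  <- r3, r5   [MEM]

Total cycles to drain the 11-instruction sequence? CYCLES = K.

0. ld+add @i0&i1  | 2-wide
1. or @i2  | WAW r0
2. or+or @i3&i4  | 2-wide
3. st+blt @i5&i6  | 2-wide
4. mulh @i7  | RAW r0
5. sub @i8  | RAW r5
6. st @i9  | no-port MEM/MEM
7. st @i10  | tail

CYCLES = 8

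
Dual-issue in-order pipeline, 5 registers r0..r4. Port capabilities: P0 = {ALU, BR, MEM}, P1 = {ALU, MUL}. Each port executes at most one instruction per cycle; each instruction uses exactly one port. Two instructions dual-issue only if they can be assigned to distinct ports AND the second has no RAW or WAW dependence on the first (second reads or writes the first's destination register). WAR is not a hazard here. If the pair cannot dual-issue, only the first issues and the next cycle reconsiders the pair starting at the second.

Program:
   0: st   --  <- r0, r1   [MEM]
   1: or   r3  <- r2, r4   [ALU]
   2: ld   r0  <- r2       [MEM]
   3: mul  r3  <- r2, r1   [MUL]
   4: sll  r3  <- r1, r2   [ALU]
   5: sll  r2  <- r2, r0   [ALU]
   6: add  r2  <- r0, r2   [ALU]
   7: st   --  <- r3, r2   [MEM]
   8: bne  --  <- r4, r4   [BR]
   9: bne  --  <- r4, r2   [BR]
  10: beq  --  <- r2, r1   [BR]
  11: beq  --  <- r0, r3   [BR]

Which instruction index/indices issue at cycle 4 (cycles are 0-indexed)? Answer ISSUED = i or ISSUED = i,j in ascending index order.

#0 head=0: st+or i0,i1 pair
#1 head=2: ld+mul i2,i3 pair
#2 head=4: sll+sll i4,i5 pair
#3 head=6: add i6 RAW r2
#4 head=7: st i7 no-port MEM/BR
#5 head=8: bne i8 no-port BR/BR
#6 head=9: bne i9 no-port BR/BR
#7 head=10: beq i10 no-port BR/BR
#8 head=11: beq i11 tail

ISSUED = 7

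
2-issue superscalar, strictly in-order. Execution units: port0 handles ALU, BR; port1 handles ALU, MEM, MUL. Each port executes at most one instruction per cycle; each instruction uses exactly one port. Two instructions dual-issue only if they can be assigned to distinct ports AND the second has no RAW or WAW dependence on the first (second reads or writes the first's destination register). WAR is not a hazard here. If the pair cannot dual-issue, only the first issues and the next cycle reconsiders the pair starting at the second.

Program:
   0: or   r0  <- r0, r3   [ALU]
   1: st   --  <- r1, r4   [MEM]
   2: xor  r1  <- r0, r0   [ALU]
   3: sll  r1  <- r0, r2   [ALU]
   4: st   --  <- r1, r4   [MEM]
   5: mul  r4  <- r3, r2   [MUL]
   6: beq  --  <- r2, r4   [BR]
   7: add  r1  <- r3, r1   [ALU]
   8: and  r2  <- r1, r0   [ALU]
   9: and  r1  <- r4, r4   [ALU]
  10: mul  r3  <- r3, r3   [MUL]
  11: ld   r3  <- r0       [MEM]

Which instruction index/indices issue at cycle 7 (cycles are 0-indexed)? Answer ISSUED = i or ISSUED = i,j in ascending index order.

0. or/st @i0&i1  | 2-wide
1. xor @i2  | WAW r1
2. sll @i3  | RAW r1
3. st @i4  | no-port MEM/MUL
4. mul @i5  | RAW r4
5. beq/add @i6&i7  | 2-wide
6. and/and @i8&i9  | 2-wide
7. mul @i10  | no-port MUL/MEM
8. ld @i11  | tail

ISSUED = 10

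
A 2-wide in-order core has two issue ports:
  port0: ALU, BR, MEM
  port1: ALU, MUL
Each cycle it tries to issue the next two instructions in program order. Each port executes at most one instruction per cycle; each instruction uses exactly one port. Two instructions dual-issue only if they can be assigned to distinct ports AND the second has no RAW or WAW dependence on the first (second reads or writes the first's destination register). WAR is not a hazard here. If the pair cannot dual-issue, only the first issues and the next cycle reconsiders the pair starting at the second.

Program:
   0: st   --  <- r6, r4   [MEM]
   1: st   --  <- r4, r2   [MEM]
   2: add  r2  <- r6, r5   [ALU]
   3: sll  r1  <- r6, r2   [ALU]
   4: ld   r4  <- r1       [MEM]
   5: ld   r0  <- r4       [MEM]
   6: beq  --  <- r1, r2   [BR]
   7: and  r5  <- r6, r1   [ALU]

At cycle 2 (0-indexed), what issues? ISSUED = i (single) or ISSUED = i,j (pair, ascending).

[0] i0  st  -- no-port MEM/MEM
[1] i1&i2  st/add  -- pair
[2] i3  sll  -- RAW r1
[3] i4  ld  -- no-port MEM/MEM
[4] i5  ld  -- no-port MEM/BR
[5] i6&i7  beq/and  -- pair

ISSUED = 3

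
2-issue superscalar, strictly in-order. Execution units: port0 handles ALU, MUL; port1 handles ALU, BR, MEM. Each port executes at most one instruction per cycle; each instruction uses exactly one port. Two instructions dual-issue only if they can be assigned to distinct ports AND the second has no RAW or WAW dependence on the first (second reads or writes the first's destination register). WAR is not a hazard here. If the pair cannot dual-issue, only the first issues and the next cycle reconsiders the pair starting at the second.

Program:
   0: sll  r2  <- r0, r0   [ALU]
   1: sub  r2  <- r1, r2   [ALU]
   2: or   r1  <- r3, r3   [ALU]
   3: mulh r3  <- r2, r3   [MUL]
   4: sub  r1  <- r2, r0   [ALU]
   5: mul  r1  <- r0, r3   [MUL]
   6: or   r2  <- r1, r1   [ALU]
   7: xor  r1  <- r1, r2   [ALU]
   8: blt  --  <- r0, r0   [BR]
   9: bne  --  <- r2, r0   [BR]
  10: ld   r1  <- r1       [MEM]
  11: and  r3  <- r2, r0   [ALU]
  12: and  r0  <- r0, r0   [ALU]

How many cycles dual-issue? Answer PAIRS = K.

PAIRS = 4

  cy0 -> i0 (sll) RAW+WAW r2
  cy1 -> i1/i2 (sub+or) pair
  cy2 -> i3/i4 (mulh+sub) pair
  cy3 -> i5 (mul) RAW r1
  cy4 -> i6 (or) RAW r2
  cy5 -> i7/i8 (xor+blt) pair
  cy6 -> i9 (bne) no-port BR/MEM
  cy7 -> i10/i11 (ld+and) pair
  cy8 -> i12 (and) tail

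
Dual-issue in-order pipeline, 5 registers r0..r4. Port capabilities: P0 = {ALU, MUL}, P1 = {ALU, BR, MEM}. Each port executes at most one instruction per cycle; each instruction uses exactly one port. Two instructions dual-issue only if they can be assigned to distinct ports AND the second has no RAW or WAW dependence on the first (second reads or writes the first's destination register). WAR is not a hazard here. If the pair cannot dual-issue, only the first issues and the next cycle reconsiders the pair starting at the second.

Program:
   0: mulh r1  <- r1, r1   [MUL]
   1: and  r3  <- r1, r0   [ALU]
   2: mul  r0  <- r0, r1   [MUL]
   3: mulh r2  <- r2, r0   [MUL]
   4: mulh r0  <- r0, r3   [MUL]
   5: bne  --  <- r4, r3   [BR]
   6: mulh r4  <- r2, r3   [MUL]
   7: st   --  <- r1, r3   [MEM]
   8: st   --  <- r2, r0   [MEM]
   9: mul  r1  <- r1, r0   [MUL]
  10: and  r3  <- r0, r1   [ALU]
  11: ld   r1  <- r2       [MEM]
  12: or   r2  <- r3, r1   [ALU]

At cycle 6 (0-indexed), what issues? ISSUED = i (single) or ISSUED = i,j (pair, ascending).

ISSUED = 10,11

t=0 i0:mulh ; RAW r1
t=1 i1/i2:and+mul ; dual
t=2 i3:mulh ; no-port MUL/MUL
t=3 i4/i5:mulh+bne ; dual
t=4 i6/i7:mulh+st ; dual
t=5 i8/i9:st+mul ; dual
t=6 i10/i11:and+ld ; dual
t=7 i12:or ; tail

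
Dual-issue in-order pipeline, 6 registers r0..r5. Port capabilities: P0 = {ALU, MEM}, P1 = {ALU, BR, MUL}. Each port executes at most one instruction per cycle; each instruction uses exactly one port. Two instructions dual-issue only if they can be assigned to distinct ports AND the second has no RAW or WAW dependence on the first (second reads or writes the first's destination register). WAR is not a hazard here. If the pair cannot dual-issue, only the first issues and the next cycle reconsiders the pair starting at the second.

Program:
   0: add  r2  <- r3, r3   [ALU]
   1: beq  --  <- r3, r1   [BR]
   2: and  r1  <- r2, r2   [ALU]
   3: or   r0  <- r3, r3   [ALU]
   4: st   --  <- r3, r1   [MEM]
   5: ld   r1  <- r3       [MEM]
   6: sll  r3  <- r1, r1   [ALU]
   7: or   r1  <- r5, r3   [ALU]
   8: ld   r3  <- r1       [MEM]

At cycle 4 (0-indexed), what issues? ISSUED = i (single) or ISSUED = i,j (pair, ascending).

t=0 i0/i1:add.ALU/beq.BR ; 2-wide
t=1 i2/i3:and.ALU/or.ALU ; 2-wide
t=2 i4:st.MEM ; no-port MEM/MEM
t=3 i5:ld.MEM ; RAW r1
t=4 i6:sll.ALU ; RAW r3
t=5 i7:or.ALU ; RAW r1
t=6 i8:ld.MEM ; tail

ISSUED = 6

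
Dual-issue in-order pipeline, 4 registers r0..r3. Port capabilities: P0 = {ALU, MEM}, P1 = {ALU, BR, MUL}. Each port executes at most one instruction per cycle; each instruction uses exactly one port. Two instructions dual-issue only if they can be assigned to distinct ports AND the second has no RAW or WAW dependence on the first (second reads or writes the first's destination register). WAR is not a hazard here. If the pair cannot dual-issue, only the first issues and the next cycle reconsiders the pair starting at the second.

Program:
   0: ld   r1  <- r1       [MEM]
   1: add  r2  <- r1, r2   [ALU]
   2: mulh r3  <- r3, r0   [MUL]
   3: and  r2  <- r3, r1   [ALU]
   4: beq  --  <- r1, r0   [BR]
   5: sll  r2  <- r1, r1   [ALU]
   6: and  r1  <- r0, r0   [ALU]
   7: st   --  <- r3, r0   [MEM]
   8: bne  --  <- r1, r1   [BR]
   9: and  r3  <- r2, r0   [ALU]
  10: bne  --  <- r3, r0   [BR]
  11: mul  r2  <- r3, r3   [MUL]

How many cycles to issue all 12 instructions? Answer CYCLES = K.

[0] i0  ld.MEM  -- RAW r1
[1] i1/i2  add.ALU+mulh.MUL  -- pair
[2] i3/i4  and.ALU+beq.BR  -- pair
[3] i5/i6  sll.ALU+and.ALU  -- pair
[4] i7/i8  st.MEM+bne.BR  -- pair
[5] i9  and.ALU  -- RAW r3
[6] i10  bne.BR  -- no-port BR/MUL
[7] i11  mul.MUL  -- tail

CYCLES = 8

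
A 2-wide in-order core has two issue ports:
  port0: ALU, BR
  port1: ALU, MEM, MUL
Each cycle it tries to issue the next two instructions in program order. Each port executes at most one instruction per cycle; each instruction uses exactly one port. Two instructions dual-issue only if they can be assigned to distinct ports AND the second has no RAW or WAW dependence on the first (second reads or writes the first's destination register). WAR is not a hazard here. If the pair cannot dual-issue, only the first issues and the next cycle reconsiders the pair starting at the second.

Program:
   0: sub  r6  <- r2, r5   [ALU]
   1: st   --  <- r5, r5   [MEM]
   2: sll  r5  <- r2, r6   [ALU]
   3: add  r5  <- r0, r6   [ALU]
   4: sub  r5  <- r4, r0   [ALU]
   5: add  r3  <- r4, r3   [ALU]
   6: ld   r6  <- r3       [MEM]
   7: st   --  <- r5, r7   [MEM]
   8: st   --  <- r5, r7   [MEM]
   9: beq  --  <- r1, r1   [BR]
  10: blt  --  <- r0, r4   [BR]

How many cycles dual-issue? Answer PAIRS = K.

  cy0 -> i0/i1 (sub.ALU+st.MEM) dual
  cy1 -> i2 (sll.ALU) WAW r5
  cy2 -> i3 (add.ALU) WAW r5
  cy3 -> i4/i5 (sub.ALU+add.ALU) dual
  cy4 -> i6 (ld.MEM) no-port MEM/MEM
  cy5 -> i7 (st.MEM) no-port MEM/MEM
  cy6 -> i8/i9 (st.MEM+beq.BR) dual
  cy7 -> i10 (blt.BR) tail

PAIRS = 3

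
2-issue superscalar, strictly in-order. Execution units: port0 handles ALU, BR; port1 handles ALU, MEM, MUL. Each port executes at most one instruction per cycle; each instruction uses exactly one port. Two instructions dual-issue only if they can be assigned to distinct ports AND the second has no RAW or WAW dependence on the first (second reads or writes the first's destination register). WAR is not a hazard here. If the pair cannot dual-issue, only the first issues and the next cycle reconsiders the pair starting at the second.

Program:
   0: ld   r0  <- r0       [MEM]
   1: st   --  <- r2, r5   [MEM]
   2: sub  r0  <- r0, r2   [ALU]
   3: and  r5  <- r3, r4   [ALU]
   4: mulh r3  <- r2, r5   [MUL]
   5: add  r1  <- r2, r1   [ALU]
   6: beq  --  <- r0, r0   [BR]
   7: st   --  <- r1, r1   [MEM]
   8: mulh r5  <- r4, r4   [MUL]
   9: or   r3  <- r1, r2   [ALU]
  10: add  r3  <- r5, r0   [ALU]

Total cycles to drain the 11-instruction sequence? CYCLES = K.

  cy0 -> i0 (ld) no-port MEM/MEM
  cy1 -> i1+i2 (st+sub) 2-wide
  cy2 -> i3 (and) RAW r5
  cy3 -> i4+i5 (mulh+add) 2-wide
  cy4 -> i6+i7 (beq+st) 2-wide
  cy5 -> i8+i9 (mulh+or) 2-wide
  cy6 -> i10 (add) tail

CYCLES = 7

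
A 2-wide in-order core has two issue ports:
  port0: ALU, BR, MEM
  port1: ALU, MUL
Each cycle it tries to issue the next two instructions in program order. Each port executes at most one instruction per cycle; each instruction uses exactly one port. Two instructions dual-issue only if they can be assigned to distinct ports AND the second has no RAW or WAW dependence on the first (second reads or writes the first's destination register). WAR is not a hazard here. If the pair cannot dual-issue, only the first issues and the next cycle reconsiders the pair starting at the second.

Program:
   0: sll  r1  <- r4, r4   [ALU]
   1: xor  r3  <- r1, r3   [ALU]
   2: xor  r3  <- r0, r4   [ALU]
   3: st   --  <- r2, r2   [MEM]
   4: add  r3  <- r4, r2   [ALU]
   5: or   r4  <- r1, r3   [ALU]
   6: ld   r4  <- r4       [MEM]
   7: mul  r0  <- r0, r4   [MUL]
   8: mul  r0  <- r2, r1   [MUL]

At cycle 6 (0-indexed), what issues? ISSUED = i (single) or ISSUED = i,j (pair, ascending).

#0 head=0: sll.ALU i0 RAW r1
#1 head=1: xor.ALU i1 WAW r3
#2 head=2: xor.ALU+st.MEM i2,i3 dual
#3 head=4: add.ALU i4 RAW r3
#4 head=5: or.ALU i5 RAW+WAW r4
#5 head=6: ld.MEM i6 RAW r4
#6 head=7: mul.MUL i7 no-port MUL/MUL
#7 head=8: mul.MUL i8 tail

ISSUED = 7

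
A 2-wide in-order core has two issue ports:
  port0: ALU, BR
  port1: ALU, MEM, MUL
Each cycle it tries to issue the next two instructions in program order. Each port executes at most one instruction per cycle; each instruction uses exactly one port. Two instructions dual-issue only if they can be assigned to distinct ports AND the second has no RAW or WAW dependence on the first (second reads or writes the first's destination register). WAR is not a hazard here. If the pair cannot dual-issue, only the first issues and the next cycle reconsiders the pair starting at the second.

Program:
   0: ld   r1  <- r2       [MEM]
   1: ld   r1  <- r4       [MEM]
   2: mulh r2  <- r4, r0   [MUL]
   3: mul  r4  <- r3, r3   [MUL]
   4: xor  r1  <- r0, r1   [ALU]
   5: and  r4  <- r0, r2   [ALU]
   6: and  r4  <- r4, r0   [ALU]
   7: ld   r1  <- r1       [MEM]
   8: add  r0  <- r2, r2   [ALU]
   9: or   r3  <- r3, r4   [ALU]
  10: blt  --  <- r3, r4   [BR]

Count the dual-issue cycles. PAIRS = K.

PAIRS = 3

#0 head=0: ld.MEM i0 no-port MEM/MEM
#1 head=1: ld.MEM i1 no-port MEM/MUL
#2 head=2: mulh.MUL i2 no-port MUL/MUL
#3 head=3: mul.MUL xor.ALU i3+i4 dual
#4 head=5: and.ALU i5 RAW+WAW r4
#5 head=6: and.ALU ld.MEM i6+i7 dual
#6 head=8: add.ALU or.ALU i8+i9 dual
#7 head=10: blt.BR i10 tail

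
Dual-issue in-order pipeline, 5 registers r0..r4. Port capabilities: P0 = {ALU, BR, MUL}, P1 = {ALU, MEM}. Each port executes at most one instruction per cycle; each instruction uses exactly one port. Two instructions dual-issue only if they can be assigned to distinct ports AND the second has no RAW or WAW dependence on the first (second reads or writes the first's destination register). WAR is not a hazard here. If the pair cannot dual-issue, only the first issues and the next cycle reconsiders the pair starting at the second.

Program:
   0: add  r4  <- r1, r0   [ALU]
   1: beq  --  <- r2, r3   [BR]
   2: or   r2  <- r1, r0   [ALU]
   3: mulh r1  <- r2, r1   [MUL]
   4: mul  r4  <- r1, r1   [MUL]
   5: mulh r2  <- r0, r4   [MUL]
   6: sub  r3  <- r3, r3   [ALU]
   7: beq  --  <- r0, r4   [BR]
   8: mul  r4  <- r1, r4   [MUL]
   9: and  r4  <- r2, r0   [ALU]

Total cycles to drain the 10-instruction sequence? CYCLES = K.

CYCLES = 8

  cy0 -> i0+i1 (add/beq) 2-wide
  cy1 -> i2 (or) RAW r2
  cy2 -> i3 (mulh) no-port MUL/MUL
  cy3 -> i4 (mul) no-port MUL/MUL
  cy4 -> i5+i6 (mulh/sub) 2-wide
  cy5 -> i7 (beq) no-port BR/MUL
  cy6 -> i8 (mul) WAW r4
  cy7 -> i9 (and) tail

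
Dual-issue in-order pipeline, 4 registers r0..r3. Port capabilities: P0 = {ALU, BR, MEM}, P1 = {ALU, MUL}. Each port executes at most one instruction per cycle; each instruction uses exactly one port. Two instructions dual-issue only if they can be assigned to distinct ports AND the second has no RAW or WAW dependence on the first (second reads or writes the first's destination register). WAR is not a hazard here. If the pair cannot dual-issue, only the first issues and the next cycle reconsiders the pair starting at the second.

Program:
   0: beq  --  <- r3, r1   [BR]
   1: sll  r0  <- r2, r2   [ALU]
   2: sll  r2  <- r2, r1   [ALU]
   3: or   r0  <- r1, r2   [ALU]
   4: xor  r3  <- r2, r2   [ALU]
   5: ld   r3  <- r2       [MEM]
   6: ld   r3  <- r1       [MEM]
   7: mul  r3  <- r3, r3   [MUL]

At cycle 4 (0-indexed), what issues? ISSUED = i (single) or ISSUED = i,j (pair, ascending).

t=0 i0+i1:beq/sll ; 2-wide
t=1 i2:sll ; RAW r2
t=2 i3+i4:or/xor ; 2-wide
t=3 i5:ld ; no-port MEM/MEM
t=4 i6:ld ; RAW+WAW r3
t=5 i7:mul ; tail

ISSUED = 6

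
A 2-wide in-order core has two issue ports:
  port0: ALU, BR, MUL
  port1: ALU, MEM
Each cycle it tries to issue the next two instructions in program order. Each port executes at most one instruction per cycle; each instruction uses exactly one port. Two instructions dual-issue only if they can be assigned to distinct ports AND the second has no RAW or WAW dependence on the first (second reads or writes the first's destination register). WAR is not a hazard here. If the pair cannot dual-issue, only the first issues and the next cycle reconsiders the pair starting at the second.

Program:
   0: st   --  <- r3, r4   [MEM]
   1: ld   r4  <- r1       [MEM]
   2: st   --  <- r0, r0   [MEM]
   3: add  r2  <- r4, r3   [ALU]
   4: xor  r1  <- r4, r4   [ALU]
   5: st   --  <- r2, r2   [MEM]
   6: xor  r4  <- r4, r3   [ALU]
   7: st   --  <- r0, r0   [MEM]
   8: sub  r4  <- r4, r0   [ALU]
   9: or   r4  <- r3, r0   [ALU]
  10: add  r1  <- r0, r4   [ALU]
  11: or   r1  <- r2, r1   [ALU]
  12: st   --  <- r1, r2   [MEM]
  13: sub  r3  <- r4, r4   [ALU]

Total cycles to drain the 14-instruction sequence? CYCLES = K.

#0 head=0: st.MEM i0 no-port MEM/MEM
#1 head=1: ld.MEM i1 no-port MEM/MEM
#2 head=2: st.MEM;add.ALU i2&i3 pair
#3 head=4: xor.ALU;st.MEM i4&i5 pair
#4 head=6: xor.ALU;st.MEM i6&i7 pair
#5 head=8: sub.ALU i8 WAW r4
#6 head=9: or.ALU i9 RAW r4
#7 head=10: add.ALU i10 RAW+WAW r1
#8 head=11: or.ALU i11 RAW r1
#9 head=12: st.MEM;sub.ALU i12&i13 pair

CYCLES = 10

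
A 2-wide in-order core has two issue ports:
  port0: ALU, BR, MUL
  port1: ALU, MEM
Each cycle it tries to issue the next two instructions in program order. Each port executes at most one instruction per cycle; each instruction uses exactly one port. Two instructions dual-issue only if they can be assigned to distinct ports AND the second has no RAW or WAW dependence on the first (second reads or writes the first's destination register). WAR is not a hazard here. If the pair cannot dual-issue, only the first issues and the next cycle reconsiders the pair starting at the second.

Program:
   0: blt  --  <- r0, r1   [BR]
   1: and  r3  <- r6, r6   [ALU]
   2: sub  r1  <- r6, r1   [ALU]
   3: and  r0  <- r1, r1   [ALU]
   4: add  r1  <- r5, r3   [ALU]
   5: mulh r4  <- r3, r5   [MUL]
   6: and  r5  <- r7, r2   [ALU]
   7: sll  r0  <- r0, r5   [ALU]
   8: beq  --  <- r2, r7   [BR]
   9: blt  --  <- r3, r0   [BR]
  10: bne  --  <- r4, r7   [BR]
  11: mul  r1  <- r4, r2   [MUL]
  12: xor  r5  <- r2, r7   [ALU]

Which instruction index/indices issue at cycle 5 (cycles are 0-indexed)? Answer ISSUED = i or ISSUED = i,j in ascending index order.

ISSUED = 9

[0] i0&i1  blt;and  -- dual
[1] i2  sub  -- RAW r1
[2] i3&i4  and;add  -- dual
[3] i5&i6  mulh;and  -- dual
[4] i7&i8  sll;beq  -- dual
[5] i9  blt  -- no-port BR/BR
[6] i10  bne  -- no-port BR/MUL
[7] i11&i12  mul;xor  -- dual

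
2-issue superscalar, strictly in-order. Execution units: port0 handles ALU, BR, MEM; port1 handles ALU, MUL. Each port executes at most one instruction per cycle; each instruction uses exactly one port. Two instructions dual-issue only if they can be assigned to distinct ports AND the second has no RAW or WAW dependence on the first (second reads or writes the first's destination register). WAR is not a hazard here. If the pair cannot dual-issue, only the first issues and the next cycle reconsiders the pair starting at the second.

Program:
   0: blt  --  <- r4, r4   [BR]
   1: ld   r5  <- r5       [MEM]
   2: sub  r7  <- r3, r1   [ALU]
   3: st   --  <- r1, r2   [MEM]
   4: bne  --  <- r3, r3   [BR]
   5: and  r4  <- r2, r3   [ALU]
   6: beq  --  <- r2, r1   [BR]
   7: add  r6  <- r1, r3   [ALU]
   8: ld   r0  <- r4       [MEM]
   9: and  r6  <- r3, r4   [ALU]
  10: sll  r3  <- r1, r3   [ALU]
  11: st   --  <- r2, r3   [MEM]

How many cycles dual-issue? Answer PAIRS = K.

PAIRS = 4

t=0 i0:blt.BR ; no-port BR/MEM
t=1 i1&i2:ld.MEM sub.ALU ; pair
t=2 i3:st.MEM ; no-port MEM/BR
t=3 i4&i5:bne.BR and.ALU ; pair
t=4 i6&i7:beq.BR add.ALU ; pair
t=5 i8&i9:ld.MEM and.ALU ; pair
t=6 i10:sll.ALU ; RAW r3
t=7 i11:st.MEM ; tail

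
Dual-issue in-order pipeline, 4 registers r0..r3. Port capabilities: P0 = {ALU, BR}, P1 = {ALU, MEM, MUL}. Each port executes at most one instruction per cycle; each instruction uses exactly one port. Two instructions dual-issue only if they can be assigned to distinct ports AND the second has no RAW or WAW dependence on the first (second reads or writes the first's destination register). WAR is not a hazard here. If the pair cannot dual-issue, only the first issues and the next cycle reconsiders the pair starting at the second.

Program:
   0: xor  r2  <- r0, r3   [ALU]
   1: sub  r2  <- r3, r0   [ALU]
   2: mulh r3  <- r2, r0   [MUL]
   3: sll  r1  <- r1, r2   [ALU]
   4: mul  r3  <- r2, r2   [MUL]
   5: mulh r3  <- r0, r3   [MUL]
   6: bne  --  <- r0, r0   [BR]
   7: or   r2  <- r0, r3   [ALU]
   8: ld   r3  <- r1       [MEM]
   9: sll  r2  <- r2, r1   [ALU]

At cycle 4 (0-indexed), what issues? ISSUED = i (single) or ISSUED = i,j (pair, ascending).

  cy0 -> i0 (xor) WAW r2
  cy1 -> i1 (sub) RAW r2
  cy2 -> i2,i3 (mulh+sll) dual
  cy3 -> i4 (mul) no-port MUL/MUL
  cy4 -> i5,i6 (mulh+bne) dual
  cy5 -> i7,i8 (or+ld) dual
  cy6 -> i9 (sll) tail

ISSUED = 5,6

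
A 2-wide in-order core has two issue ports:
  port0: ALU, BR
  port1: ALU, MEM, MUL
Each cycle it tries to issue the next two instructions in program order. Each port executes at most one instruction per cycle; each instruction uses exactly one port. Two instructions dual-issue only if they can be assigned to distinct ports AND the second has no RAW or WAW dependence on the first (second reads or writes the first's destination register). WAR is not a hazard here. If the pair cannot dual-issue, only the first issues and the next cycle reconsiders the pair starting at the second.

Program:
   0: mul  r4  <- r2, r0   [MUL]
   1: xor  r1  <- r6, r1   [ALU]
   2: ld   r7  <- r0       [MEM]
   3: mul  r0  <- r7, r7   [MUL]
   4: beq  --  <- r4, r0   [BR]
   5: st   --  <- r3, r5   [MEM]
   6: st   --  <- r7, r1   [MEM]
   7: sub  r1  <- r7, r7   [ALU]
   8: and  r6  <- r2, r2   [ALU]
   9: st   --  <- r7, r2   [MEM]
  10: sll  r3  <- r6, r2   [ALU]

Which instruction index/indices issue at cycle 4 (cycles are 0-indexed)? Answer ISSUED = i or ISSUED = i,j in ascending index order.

ISSUED = 6,7

  cy0 -> i0,i1 (mul xor) dual
  cy1 -> i2 (ld) no-port MEM/MUL
  cy2 -> i3 (mul) RAW r0
  cy3 -> i4,i5 (beq st) dual
  cy4 -> i6,i7 (st sub) dual
  cy5 -> i8,i9 (and st) dual
  cy6 -> i10 (sll) tail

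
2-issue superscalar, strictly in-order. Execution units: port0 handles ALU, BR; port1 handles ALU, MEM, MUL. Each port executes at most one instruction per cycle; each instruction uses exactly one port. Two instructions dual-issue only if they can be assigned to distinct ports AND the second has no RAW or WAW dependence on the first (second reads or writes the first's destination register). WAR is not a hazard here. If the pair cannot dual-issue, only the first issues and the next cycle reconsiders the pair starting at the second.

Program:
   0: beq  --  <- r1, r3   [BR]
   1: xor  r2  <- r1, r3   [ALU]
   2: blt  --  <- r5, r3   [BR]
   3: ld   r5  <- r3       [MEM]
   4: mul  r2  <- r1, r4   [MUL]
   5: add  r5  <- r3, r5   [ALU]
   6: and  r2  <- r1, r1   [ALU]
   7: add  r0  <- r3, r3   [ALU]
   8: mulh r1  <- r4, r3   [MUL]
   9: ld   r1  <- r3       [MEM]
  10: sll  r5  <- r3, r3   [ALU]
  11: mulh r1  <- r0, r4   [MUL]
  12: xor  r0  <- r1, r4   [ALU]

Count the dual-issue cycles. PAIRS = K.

PAIRS = 5

#0 head=0: beq.BR+xor.ALU i0&i1 2-wide
#1 head=2: blt.BR+ld.MEM i2&i3 2-wide
#2 head=4: mul.MUL+add.ALU i4&i5 2-wide
#3 head=6: and.ALU+add.ALU i6&i7 2-wide
#4 head=8: mulh.MUL i8 no-port MUL/MEM
#5 head=9: ld.MEM+sll.ALU i9&i10 2-wide
#6 head=11: mulh.MUL i11 RAW r1
#7 head=12: xor.ALU i12 tail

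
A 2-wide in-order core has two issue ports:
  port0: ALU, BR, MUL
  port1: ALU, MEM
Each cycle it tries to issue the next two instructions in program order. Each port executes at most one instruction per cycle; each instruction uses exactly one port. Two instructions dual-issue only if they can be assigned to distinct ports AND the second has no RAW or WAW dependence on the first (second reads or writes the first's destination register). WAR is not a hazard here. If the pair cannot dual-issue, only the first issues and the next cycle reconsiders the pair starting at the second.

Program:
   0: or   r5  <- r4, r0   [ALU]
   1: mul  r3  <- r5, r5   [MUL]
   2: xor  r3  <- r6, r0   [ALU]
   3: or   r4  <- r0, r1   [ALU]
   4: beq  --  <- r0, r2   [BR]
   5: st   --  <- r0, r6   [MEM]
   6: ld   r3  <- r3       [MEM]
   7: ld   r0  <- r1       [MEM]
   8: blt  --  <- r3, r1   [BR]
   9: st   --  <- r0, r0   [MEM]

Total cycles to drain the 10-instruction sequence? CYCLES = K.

CYCLES = 7

0. or.ALU @i0  | RAW r5
1. mul.MUL @i1  | WAW r3
2. xor.ALU+or.ALU @i2/i3  | pair
3. beq.BR+st.MEM @i4/i5  | pair
4. ld.MEM @i6  | no-port MEM/MEM
5. ld.MEM+blt.BR @i7/i8  | pair
6. st.MEM @i9  | tail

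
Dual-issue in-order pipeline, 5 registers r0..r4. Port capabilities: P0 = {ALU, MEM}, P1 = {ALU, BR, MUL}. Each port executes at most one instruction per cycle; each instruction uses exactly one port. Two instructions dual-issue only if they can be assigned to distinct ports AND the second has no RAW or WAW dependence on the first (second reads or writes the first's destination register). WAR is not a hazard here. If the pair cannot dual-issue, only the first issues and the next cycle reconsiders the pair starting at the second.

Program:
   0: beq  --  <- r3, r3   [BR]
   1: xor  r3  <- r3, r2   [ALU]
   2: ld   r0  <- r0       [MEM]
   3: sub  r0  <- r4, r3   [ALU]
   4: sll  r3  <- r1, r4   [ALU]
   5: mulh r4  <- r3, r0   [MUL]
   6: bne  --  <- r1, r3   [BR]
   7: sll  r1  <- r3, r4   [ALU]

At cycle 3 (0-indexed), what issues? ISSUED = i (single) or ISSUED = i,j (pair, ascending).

t=0 i0,i1:beq.BR+xor.ALU ; 2-wide
t=1 i2:ld.MEM ; WAW r0
t=2 i3,i4:sub.ALU+sll.ALU ; 2-wide
t=3 i5:mulh.MUL ; no-port MUL/BR
t=4 i6,i7:bne.BR+sll.ALU ; 2-wide

ISSUED = 5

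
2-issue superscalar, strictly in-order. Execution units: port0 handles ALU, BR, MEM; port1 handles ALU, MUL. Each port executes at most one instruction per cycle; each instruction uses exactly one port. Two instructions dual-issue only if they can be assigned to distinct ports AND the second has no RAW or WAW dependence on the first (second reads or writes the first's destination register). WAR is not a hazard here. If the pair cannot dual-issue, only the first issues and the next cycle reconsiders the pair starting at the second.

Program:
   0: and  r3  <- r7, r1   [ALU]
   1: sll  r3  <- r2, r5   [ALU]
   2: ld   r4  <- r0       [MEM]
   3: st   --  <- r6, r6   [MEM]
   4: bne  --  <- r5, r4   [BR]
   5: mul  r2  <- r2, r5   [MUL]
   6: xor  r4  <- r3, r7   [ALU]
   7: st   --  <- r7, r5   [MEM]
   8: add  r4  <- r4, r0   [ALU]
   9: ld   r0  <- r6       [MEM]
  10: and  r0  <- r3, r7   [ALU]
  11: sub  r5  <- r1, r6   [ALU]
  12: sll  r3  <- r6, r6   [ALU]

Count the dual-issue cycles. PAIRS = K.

#0 head=0: and i0 WAW r3
#1 head=1: sll ld i1+i2 pair
#2 head=3: st i3 no-port MEM/BR
#3 head=4: bne mul i4+i5 pair
#4 head=6: xor st i6+i7 pair
#5 head=8: add ld i8+i9 pair
#6 head=10: and sub i10+i11 pair
#7 head=12: sll i12 tail

PAIRS = 5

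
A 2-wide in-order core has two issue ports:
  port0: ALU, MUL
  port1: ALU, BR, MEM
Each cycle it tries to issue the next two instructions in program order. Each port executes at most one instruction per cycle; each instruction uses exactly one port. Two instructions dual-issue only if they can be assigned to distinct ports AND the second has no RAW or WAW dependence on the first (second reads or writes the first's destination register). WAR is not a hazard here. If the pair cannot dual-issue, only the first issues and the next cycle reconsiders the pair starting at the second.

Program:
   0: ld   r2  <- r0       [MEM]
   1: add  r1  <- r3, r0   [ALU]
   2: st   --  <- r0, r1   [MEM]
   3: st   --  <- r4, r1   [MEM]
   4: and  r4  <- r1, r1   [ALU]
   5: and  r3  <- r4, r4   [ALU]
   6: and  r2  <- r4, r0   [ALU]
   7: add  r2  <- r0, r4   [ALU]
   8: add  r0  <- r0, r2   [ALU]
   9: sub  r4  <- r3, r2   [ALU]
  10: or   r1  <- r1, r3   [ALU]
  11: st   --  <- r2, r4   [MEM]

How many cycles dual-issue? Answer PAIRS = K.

PAIRS = 5

0. ld/add @i0,i1  | 2-wide
1. st @i2  | no-port MEM/MEM
2. st/and @i3,i4  | 2-wide
3. and/and @i5,i6  | 2-wide
4. add @i7  | RAW r2
5. add/sub @i8,i9  | 2-wide
6. or/st @i10,i11  | 2-wide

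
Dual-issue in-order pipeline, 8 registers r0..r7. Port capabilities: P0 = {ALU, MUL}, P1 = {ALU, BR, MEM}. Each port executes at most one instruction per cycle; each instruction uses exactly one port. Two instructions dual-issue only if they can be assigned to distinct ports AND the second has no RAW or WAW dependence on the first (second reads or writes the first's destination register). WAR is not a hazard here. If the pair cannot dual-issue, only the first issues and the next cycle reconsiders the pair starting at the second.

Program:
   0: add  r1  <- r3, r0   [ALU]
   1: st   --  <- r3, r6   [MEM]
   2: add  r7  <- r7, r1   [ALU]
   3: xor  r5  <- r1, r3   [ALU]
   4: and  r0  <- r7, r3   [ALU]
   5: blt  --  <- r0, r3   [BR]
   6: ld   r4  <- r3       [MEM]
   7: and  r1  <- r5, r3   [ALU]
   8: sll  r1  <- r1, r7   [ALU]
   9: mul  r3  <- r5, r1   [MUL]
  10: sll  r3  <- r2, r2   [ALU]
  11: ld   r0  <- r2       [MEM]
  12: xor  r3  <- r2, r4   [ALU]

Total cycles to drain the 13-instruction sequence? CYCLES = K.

CYCLES = 9

  cy0 -> i0&i1 (add;st) pair
  cy1 -> i2&i3 (add;xor) pair
  cy2 -> i4 (and) RAW r0
  cy3 -> i5 (blt) no-port BR/MEM
  cy4 -> i6&i7 (ld;and) pair
  cy5 -> i8 (sll) RAW r1
  cy6 -> i9 (mul) WAW r3
  cy7 -> i10&i11 (sll;ld) pair
  cy8 -> i12 (xor) tail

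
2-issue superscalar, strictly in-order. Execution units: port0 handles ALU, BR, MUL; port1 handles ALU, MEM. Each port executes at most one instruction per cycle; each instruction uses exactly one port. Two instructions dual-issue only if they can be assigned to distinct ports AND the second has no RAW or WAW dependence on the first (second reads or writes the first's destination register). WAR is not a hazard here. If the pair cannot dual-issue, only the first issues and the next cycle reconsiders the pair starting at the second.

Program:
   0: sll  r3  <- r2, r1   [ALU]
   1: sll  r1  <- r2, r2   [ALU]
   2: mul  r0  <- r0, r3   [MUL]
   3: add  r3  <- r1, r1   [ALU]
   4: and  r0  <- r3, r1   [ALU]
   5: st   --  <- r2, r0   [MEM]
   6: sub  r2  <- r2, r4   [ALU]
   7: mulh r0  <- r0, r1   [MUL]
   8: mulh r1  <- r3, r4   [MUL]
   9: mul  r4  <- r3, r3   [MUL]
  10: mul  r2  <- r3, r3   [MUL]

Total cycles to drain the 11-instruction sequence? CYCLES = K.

  cy0 -> i0&i1 (sll+sll) 2-wide
  cy1 -> i2&i3 (mul+add) 2-wide
  cy2 -> i4 (and) RAW r0
  cy3 -> i5&i6 (st+sub) 2-wide
  cy4 -> i7 (mulh) no-port MUL/MUL
  cy5 -> i8 (mulh) no-port MUL/MUL
  cy6 -> i9 (mul) no-port MUL/MUL
  cy7 -> i10 (mul) tail

CYCLES = 8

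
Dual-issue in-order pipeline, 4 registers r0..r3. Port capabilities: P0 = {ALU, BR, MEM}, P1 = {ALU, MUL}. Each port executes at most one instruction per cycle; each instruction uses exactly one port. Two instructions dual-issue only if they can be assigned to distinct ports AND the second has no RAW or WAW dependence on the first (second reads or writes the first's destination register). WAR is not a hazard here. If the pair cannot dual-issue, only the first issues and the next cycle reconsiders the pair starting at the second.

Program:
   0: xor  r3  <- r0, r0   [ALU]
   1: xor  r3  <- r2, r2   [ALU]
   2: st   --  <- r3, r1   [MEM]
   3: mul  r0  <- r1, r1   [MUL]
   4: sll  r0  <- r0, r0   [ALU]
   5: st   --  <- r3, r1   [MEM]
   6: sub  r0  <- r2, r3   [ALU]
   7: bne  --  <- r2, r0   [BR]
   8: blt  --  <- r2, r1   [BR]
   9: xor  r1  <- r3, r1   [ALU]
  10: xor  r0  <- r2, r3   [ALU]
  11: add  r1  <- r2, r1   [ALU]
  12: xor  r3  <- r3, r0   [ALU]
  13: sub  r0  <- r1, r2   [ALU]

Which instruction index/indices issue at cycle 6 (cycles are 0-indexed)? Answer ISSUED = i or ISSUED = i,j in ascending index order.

#0 head=0: xor i0 WAW r3
#1 head=1: xor i1 RAW r3
#2 head=2: st mul i2+i3 2-wide
#3 head=4: sll st i4+i5 2-wide
#4 head=6: sub i6 RAW r0
#5 head=7: bne i7 no-port BR/BR
#6 head=8: blt xor i8+i9 2-wide
#7 head=10: xor add i10+i11 2-wide
#8 head=12: xor sub i12+i13 2-wide

ISSUED = 8,9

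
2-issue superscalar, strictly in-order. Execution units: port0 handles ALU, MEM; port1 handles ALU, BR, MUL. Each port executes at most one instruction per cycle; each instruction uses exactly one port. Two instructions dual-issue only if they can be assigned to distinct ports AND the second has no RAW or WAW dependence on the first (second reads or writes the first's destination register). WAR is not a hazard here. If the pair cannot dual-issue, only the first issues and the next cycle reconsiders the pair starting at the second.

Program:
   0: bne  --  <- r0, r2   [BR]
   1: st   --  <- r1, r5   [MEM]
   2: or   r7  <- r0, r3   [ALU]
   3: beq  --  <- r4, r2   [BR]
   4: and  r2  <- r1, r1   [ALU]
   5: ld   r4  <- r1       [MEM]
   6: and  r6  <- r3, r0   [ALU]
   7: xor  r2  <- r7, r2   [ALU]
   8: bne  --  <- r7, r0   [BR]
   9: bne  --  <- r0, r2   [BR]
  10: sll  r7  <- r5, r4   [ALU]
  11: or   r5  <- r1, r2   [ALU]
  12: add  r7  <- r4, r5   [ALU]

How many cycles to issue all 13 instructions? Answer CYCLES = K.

CYCLES = 8

c0: i0,i1 bne/st  2-wide
c1: i2,i3 or/beq  2-wide
c2: i4,i5 and/ld  2-wide
c3: i6,i7 and/xor  2-wide
c4: i8 bne  no-port BR/BR
c5: i9,i10 bne/sll  2-wide
c6: i11 or  RAW r5
c7: i12 add  tail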